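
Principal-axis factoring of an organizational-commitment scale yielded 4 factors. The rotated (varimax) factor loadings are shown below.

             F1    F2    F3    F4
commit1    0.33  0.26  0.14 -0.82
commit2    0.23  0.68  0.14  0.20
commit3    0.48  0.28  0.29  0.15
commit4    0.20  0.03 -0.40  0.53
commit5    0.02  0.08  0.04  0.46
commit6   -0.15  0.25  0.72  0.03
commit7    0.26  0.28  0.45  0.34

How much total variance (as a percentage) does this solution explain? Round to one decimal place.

51.8%

SS loadings by factor: 0.5227, 0.7566, 1.0058, 1.3439; total = 3.6290.
Total variance with 7 standardized items is 7, so the solution explains 3.6290/7 = 0.5184 = 51.84%.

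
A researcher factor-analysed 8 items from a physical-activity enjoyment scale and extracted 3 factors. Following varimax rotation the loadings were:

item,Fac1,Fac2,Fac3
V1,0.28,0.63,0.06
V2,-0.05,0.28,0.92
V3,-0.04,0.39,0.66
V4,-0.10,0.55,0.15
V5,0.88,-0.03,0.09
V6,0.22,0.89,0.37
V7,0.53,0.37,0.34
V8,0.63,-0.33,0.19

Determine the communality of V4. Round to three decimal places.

0.335

h² = (-0.10)² + 0.55² + 0.15² = 0.0100 + 0.3025 + 0.0225 = 0.3350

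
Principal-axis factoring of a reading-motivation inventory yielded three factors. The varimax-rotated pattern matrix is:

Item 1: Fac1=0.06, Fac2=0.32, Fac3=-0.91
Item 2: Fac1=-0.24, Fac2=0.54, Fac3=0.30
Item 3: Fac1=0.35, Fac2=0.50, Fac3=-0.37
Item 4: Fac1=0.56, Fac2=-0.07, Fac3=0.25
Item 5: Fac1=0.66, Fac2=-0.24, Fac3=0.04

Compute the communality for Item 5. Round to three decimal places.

0.495

h² = 0.66² + (-0.24)² + 0.04² = 0.4356 + 0.0576 + 0.0016 = 0.4948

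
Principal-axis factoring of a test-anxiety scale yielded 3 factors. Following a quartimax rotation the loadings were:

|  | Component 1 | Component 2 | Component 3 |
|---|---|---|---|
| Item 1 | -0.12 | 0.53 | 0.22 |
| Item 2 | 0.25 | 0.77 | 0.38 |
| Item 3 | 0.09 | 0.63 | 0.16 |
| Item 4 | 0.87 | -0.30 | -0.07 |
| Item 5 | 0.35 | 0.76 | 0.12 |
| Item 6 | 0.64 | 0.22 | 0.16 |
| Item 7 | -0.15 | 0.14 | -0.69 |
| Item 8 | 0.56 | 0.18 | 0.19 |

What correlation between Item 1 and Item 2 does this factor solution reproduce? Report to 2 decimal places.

0.46

r̂ = Σ λ_i·λ_j across factors = (-0.12)(0.25) + (0.53)(0.77) + (0.22)(0.38)
  = -0.0300 +0.4081 +0.0836 = 0.4617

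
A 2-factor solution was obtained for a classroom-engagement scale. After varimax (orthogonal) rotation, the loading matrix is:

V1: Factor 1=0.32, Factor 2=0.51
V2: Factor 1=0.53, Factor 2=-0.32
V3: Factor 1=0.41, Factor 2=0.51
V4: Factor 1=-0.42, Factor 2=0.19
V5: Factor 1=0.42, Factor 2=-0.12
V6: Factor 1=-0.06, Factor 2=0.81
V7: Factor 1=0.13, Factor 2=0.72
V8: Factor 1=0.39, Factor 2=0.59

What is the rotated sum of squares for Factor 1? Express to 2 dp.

SS loadings for Factor 1 = 0.32² + 0.53² + 0.41² + (-0.42)² + 0.42² + (-0.06)² + 0.13² + 0.39² = 0.1024 + 0.2809 + 0.1681 + 0.1764 + 0.1764 + 0.0036 + 0.0169 + 0.1521 = 1.0768

1.08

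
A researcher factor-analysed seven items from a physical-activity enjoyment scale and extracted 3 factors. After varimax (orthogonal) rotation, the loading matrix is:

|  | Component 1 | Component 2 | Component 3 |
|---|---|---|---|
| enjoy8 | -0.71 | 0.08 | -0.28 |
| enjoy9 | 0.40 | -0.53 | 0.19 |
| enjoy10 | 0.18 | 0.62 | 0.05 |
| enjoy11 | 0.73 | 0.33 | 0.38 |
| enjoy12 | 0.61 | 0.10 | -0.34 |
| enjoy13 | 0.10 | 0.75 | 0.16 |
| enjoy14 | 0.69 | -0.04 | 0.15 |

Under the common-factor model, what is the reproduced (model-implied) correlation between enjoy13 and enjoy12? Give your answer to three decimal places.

r̂ = Σ λ_i·λ_j across factors = (0.10)(0.61) + (0.75)(0.10) + (0.16)(-0.34)
  = +0.0610 +0.0750 -0.0544 = 0.0816

0.082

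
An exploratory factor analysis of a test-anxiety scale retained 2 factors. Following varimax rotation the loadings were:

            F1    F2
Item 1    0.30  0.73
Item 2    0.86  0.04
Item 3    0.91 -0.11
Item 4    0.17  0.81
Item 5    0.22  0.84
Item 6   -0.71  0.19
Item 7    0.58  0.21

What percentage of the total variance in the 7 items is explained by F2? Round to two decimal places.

SS loadings for F2 = 0.73² + 0.04² + (-0.11)² + 0.81² + 0.84² + 0.19² + 0.21² = 1.9885
With 7 standardized items, total variance = 7. Proportion = 1.9885/7 = 0.2841 → 28.41%.

28.41%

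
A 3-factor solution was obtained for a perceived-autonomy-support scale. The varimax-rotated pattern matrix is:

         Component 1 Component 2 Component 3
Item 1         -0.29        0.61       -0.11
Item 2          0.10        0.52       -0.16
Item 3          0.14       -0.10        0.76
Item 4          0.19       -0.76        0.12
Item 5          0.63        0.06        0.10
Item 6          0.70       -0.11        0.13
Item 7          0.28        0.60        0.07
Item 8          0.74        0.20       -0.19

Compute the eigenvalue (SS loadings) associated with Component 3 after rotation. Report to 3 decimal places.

0.698

SS loadings for Component 3 = (-0.11)² + (-0.16)² + 0.76² + 0.12² + 0.10² + 0.13² + 0.07² + (-0.19)² = 0.0121 + 0.0256 + 0.5776 + 0.0144 + 0.0100 + 0.0169 + 0.0049 + 0.0361 = 0.6976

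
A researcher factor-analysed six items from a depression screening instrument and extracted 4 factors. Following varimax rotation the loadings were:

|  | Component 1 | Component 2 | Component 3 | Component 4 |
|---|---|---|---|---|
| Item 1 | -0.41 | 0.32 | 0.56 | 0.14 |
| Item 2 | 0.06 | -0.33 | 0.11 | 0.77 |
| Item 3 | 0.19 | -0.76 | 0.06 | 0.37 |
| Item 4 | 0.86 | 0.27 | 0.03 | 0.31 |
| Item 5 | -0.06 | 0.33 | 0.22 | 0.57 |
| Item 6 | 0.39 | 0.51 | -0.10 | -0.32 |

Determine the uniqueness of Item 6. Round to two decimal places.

h² = 0.39² + 0.51² + (-0.10)² + (-0.32)² = 0.1521 + 0.2601 + 0.0100 + 0.1024 = 0.5246
Uniqueness u² = 1 − h² = 1 − 0.5246 = 0.4754

0.48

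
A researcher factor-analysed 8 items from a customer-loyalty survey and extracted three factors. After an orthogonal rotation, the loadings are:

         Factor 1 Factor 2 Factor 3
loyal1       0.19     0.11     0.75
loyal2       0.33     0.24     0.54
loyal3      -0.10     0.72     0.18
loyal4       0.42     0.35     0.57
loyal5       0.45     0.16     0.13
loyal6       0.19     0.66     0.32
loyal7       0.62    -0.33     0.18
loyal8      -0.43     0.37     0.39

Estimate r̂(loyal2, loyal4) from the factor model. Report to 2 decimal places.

0.53

r̂ = Σ λ_i·λ_j across factors = (0.33)(0.42) + (0.24)(0.35) + (0.54)(0.57)
  = +0.1386 +0.0840 +0.3078 = 0.5304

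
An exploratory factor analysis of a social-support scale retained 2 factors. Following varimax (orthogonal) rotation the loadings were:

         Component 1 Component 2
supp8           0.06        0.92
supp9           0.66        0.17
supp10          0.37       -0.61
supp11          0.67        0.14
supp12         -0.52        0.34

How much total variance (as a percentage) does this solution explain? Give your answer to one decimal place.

53.6%

Communalities: 0.8500, 0.4645, 0.5090, 0.4685, 0.3860; Σh² = 2.6780.
Total variance with 5 standardized items is 5, so the solution explains 2.6780/5 = 0.5356 = 53.56%.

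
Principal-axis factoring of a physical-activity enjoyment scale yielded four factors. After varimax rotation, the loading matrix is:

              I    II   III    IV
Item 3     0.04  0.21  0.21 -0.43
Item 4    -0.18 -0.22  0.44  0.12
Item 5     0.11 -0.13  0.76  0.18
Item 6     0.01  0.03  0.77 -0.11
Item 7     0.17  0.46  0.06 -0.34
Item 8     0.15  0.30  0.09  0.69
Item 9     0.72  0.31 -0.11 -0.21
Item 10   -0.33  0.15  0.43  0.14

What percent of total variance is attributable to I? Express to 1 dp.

9.1%

SS loadings for I = 0.04² + (-0.18)² + 0.11² + 0.01² + 0.17² + 0.15² + 0.72² + (-0.33)² = 0.7249
With 8 standardized items, total variance = 8. Proportion = 0.7249/8 = 0.0906 → 9.06%.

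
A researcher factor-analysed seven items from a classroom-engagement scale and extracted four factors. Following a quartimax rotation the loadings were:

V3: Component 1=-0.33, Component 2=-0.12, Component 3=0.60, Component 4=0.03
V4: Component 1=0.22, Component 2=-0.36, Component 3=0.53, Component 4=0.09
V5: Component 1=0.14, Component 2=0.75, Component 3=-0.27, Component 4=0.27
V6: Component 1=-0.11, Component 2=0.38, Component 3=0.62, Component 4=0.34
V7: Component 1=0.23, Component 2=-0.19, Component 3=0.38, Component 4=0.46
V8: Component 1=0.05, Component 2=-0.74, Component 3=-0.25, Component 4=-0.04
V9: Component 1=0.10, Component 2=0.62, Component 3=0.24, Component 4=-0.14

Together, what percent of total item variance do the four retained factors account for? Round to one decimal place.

55.2%

SS loadings by factor: 0.2544, 1.8190, 1.3627, 0.4303; total = 3.8664.
Total variance with 7 standardized items is 7, so the solution explains 3.8664/7 = 0.5523 = 55.23%.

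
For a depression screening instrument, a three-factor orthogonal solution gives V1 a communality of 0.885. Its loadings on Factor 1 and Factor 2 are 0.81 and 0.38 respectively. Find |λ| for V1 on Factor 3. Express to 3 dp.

Under orthogonal rotation h² = Σλ², so λ_Factor 3² = h² − (0.8005) = 0.885 − 0.8005 = 0.0845.
|λ| = √0.0845 = 0.2907.

0.291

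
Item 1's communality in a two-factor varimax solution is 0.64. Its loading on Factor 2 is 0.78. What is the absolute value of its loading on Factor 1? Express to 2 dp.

0.18

Under orthogonal rotation h² = Σλ², so λ_Factor 1² = h² − (0.6084) = 0.64 − 0.6084 = 0.0316.
|λ| = √0.0316 = 0.1778.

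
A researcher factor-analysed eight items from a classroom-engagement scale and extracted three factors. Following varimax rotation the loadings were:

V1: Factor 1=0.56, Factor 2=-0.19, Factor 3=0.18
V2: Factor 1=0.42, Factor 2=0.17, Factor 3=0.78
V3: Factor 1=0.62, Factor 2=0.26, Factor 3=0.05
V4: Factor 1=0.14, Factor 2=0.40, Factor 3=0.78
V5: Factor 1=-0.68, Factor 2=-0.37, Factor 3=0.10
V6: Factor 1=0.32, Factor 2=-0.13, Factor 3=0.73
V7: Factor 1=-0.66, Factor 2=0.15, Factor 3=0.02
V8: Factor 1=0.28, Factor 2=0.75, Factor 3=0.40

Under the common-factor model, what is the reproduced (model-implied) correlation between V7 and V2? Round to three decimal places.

r̂ = Σ λ_i·λ_j across factors = (-0.66)(0.42) + (0.15)(0.17) + (0.02)(0.78)
  = -0.2772 +0.0255 +0.0156 = -0.2361

-0.236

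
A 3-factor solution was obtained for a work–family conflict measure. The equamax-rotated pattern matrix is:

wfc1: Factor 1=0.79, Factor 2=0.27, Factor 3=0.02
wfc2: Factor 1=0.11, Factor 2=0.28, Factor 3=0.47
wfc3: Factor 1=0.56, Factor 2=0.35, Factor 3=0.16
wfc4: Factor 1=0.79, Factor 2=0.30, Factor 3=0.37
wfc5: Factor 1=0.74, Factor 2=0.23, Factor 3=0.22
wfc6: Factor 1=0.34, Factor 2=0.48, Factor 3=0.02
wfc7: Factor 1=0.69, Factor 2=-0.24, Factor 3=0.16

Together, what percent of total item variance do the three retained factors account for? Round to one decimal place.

Communalities: 0.6974, 0.3114, 0.4617, 0.8510, 0.6489, 0.3464, 0.5593; Σh² = 3.8761.
Total variance with 7 standardized items is 7, so the solution explains 3.8761/7 = 0.5537 = 55.37%.

55.4%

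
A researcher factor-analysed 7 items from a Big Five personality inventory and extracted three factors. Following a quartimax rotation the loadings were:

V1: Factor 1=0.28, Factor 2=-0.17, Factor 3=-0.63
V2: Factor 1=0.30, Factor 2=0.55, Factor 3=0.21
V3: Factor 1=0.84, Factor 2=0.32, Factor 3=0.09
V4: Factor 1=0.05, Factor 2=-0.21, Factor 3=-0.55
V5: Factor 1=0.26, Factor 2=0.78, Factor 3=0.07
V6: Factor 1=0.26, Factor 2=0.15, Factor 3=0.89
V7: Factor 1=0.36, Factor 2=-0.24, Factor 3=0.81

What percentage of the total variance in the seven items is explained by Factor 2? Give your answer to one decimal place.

SS loadings for Factor 2 = (-0.17)² + 0.55² + 0.32² + (-0.21)² + 0.78² + 0.15² + (-0.24)² = 1.1664
With 7 standardized items, total variance = 7. Proportion = 1.1664/7 = 0.1666 → 16.66%.

16.7%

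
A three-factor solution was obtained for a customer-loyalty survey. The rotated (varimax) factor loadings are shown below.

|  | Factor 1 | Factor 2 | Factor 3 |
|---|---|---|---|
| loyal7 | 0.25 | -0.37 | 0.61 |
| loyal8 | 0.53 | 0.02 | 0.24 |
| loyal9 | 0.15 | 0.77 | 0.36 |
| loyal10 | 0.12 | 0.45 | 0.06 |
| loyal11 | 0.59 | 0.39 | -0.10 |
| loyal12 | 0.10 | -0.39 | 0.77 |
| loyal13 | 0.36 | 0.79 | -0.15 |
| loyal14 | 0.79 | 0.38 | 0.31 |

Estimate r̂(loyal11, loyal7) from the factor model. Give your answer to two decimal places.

r̂ = Σ λ_i·λ_j across factors = (0.59)(0.25) + (0.39)(-0.37) + (-0.10)(0.61)
  = +0.1475 -0.1443 -0.0610 = -0.0578

-0.06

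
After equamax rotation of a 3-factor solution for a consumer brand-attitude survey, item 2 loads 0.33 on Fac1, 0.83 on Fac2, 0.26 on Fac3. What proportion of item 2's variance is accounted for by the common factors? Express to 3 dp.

0.865

h² = 0.33² + 0.83² + 0.26² = 0.1089 + 0.6889 + 0.0676 = 0.8654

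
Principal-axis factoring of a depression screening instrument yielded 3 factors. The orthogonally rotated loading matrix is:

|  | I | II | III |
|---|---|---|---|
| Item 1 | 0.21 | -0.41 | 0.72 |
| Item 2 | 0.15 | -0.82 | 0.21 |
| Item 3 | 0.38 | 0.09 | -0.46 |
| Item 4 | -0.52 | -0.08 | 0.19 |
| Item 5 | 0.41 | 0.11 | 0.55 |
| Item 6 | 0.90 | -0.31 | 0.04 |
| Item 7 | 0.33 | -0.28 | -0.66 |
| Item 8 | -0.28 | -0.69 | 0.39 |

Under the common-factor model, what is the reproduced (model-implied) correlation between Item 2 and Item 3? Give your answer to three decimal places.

r̂ = Σ λ_i·λ_j across factors = (0.15)(0.38) + (-0.82)(0.09) + (0.21)(-0.46)
  = +0.0570 -0.0738 -0.0966 = -0.1134

-0.113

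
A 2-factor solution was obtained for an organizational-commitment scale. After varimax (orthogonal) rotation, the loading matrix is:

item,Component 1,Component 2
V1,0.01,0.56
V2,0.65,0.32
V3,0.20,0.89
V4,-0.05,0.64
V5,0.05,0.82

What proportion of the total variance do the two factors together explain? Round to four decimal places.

0.5515

Communalities: 0.3137, 0.5249, 0.8321, 0.4121, 0.6749; Σh² = 2.7577.
Total variance with 5 standardized items is 5, so the solution explains 2.7577/5 = 0.5515.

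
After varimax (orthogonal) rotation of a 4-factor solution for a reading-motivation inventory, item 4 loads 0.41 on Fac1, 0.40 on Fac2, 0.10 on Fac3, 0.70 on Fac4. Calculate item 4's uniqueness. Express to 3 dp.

0.172

h² = 0.41² + 0.40² + 0.10² + 0.70² = 0.1681 + 0.1600 + 0.0100 + 0.4900 = 0.8281
Uniqueness u² = 1 − h² = 1 − 0.8281 = 0.1719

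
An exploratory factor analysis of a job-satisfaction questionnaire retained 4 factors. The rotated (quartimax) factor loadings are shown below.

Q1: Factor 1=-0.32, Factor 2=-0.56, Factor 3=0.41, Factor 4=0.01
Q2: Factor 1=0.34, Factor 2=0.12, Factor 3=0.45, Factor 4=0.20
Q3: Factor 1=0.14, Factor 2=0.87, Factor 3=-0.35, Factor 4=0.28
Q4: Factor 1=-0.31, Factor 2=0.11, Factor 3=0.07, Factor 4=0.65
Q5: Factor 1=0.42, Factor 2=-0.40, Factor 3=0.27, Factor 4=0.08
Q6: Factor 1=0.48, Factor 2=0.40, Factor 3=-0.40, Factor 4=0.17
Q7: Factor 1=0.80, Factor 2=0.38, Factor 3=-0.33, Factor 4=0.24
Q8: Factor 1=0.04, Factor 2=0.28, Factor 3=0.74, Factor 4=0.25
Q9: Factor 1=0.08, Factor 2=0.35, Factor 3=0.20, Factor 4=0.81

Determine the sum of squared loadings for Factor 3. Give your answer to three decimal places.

1.427

SS loadings for Factor 3 = 0.41² + 0.45² + (-0.35)² + 0.07² + 0.27² + (-0.40)² + (-0.33)² + 0.74² + 0.20² = 0.1681 + 0.2025 + 0.1225 + 0.0049 + 0.0729 + 0.1600 + 0.1089 + 0.5476 + 0.0400 = 1.4274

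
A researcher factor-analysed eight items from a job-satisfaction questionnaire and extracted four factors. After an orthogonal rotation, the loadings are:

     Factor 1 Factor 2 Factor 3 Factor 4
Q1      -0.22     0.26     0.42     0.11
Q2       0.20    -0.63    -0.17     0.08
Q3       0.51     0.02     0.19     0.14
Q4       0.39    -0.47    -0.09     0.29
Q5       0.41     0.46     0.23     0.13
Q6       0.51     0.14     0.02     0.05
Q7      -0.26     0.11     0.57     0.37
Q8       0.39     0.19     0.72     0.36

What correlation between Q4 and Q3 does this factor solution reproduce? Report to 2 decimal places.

0.21

r̂ = Σ λ_i·λ_j across factors = (0.39)(0.51) + (-0.47)(0.02) + (-0.09)(0.19) + (0.29)(0.14)
  = +0.1989 -0.0094 -0.0171 +0.0406 = 0.2130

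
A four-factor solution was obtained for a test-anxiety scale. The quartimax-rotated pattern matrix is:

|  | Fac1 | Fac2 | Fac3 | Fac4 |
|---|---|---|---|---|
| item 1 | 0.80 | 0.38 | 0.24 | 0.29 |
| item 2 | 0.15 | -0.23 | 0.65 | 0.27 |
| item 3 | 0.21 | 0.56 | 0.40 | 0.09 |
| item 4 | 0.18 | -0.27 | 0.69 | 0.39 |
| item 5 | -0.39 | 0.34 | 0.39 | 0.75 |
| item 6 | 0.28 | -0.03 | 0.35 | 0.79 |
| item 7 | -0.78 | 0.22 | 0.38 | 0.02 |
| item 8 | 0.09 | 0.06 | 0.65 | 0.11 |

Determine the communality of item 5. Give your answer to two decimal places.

0.98

h² = (-0.39)² + 0.34² + 0.39² + 0.75² = 0.1521 + 0.1156 + 0.1521 + 0.5625 = 0.9823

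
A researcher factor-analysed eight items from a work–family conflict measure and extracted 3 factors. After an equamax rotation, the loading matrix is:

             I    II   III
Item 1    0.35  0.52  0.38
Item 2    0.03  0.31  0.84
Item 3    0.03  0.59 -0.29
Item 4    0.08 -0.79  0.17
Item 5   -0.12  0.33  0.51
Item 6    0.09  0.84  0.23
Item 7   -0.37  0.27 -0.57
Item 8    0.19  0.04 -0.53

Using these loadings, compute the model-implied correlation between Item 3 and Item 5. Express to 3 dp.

r̂ = Σ λ_i·λ_j across factors = (0.03)(-0.12) + (0.59)(0.33) + (-0.29)(0.51)
  = -0.0036 +0.1947 -0.1479 = 0.0432

0.043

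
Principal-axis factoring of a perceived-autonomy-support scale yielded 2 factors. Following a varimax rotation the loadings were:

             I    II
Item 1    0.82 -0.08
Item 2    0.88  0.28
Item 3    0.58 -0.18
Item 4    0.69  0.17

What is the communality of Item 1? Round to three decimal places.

0.679

h² = 0.82² + (-0.08)² = 0.6724 + 0.0064 = 0.6788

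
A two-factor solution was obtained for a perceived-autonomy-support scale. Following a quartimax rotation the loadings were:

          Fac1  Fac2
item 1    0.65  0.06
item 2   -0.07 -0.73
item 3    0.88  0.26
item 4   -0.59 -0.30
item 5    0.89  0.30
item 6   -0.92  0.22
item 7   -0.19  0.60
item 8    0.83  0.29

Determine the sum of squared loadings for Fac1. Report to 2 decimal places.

SS loadings for Fac1 = 0.65² + (-0.07)² + 0.88² + (-0.59)² + 0.89² + (-0.92)² + (-0.19)² + 0.83² = 0.4225 + 0.0049 + 0.7744 + 0.3481 + 0.7921 + 0.8464 + 0.0361 + 0.6889 = 3.9134

3.91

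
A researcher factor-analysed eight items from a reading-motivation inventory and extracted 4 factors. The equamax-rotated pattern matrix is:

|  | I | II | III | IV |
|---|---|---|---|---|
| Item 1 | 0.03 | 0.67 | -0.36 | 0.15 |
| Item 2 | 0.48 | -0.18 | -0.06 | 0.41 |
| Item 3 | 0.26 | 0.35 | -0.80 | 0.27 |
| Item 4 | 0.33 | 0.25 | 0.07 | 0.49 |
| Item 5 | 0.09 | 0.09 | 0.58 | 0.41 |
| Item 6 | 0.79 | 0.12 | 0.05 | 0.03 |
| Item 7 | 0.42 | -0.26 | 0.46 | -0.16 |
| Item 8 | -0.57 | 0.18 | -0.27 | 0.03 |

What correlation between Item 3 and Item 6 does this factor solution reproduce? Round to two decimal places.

r̂ = Σ λ_i·λ_j across factors = (0.26)(0.79) + (0.35)(0.12) + (-0.80)(0.05) + (0.27)(0.03)
  = +0.2054 +0.0420 -0.0400 +0.0081 = 0.2155

0.22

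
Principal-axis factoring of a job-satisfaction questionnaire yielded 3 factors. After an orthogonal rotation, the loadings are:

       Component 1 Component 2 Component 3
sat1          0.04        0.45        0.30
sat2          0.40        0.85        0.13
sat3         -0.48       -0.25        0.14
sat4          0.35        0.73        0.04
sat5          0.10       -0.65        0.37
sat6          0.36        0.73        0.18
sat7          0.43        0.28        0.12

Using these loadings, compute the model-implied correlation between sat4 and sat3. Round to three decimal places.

-0.345

r̂ = Σ λ_i·λ_j across factors = (0.35)(-0.48) + (0.73)(-0.25) + (0.04)(0.14)
  = -0.1680 -0.1825 +0.0056 = -0.3449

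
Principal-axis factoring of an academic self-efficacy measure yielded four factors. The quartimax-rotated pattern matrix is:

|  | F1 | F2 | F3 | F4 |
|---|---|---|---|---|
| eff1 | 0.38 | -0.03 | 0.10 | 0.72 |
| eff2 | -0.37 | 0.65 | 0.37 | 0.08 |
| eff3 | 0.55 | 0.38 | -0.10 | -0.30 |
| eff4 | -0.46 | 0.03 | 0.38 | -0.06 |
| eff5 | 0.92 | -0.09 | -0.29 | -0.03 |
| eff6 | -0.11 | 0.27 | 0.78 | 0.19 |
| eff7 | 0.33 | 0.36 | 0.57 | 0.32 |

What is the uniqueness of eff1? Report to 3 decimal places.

0.326

h² = 0.38² + (-0.03)² + 0.10² + 0.72² = 0.1444 + 0.0009 + 0.0100 + 0.5184 = 0.6737
Uniqueness u² = 1 − h² = 1 − 0.6737 = 0.3263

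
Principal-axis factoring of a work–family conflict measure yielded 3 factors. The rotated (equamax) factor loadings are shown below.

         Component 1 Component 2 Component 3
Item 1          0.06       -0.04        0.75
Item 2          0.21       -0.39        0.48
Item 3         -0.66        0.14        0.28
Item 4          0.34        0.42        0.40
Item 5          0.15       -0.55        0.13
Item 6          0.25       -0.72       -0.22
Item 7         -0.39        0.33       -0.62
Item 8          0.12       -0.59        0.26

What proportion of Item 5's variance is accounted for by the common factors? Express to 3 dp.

0.342

h² = 0.15² + (-0.55)² + 0.13² = 0.0225 + 0.3025 + 0.0169 = 0.3419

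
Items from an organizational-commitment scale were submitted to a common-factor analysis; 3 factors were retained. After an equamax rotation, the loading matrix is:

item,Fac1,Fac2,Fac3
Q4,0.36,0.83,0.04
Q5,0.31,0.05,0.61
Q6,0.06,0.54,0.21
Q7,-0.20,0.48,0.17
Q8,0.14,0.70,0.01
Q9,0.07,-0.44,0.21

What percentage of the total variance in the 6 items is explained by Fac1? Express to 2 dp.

SS loadings for Fac1 = 0.36² + 0.31² + 0.06² + (-0.20)² + 0.14² + 0.07² = 0.2938
With 6 standardized items, total variance = 6. Proportion = 0.2938/6 = 0.0490 → 4.90%.

4.90%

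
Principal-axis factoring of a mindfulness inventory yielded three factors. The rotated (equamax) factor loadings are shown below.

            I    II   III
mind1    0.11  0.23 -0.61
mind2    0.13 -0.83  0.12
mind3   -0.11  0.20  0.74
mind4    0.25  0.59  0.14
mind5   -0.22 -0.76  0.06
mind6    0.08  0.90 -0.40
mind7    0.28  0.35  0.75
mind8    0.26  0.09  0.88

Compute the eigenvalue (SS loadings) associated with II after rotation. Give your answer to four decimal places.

2.6481

SS loadings for II = 0.23² + (-0.83)² + 0.20² + 0.59² + (-0.76)² + 0.90² + 0.35² + 0.09² = 0.0529 + 0.6889 + 0.0400 + 0.3481 + 0.5776 + 0.8100 + 0.1225 + 0.0081 = 2.6481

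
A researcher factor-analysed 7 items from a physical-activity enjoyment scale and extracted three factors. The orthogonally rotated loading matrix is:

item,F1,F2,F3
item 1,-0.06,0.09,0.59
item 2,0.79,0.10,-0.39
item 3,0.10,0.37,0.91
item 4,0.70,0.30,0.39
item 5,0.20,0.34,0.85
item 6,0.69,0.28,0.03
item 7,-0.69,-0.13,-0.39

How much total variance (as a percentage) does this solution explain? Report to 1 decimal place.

SS loadings by factor: 2.1199, 0.4559, 2.3559; total = 4.9317.
Total variance with 7 standardized items is 7, so the solution explains 4.9317/7 = 0.7045 = 70.45%.

70.5%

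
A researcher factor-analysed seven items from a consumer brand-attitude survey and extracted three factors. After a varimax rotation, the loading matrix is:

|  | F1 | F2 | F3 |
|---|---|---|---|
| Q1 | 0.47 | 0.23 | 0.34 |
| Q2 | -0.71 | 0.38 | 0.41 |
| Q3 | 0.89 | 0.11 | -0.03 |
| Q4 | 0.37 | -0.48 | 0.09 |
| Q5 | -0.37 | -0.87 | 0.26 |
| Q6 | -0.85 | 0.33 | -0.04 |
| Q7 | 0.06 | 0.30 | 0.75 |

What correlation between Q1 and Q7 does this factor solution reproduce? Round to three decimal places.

r̂ = Σ λ_i·λ_j across factors = (0.47)(0.06) + (0.23)(0.30) + (0.34)(0.75)
  = +0.0282 +0.0690 +0.2550 = 0.3522

0.352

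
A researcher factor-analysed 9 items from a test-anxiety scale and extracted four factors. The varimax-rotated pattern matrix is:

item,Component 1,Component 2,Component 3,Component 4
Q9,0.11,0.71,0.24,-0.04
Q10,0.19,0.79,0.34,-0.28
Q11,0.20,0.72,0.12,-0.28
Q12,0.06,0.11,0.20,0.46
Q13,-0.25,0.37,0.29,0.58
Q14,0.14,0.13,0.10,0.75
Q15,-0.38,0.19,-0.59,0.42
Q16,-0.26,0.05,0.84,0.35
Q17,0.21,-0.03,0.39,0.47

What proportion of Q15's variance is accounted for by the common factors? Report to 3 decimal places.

h² = (-0.38)² + 0.19² + (-0.59)² + 0.42² = 0.1444 + 0.0361 + 0.3481 + 0.1764 = 0.7050

0.705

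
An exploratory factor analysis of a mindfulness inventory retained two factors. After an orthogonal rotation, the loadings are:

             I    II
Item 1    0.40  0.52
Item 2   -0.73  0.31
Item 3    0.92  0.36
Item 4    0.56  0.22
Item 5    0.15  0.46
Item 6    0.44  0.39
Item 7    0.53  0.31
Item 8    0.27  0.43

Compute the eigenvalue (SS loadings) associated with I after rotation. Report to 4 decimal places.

SS loadings for I = 0.40² + (-0.73)² + 0.92² + 0.56² + 0.15² + 0.44² + 0.53² + 0.27² = 0.1600 + 0.5329 + 0.8464 + 0.3136 + 0.0225 + 0.1936 + 0.2809 + 0.0729 = 2.4228

2.4228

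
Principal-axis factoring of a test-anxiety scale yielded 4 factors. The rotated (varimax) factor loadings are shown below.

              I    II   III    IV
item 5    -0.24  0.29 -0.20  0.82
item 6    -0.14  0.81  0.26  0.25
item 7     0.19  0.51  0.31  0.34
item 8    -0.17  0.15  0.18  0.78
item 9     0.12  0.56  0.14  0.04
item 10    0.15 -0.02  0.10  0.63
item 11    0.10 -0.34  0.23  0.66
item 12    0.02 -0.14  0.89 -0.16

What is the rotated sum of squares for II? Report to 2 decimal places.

1.47

SS loadings for II = 0.29² + 0.81² + 0.51² + 0.15² + 0.56² + (-0.02)² + (-0.34)² + (-0.14)² = 0.0841 + 0.6561 + 0.2601 + 0.0225 + 0.3136 + 0.0004 + 0.1156 + 0.0196 = 1.4720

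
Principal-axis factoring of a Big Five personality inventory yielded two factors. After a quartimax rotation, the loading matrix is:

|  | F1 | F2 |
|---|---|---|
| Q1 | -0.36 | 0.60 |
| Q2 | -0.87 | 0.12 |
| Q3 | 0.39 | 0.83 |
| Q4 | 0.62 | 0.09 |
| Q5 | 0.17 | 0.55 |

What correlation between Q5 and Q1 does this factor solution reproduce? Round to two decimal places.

r̂ = Σ λ_i·λ_j across factors = (0.17)(-0.36) + (0.55)(0.60)
  = -0.0612 +0.3300 = 0.2688

0.27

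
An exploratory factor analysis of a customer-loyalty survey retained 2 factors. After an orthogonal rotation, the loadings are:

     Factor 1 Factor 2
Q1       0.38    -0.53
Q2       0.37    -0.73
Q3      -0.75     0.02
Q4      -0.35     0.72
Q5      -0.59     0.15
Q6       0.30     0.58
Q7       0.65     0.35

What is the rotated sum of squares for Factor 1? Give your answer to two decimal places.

SS loadings for Factor 1 = 0.38² + 0.37² + (-0.75)² + (-0.35)² + (-0.59)² + 0.30² + 0.65² = 0.1444 + 0.1369 + 0.5625 + 0.1225 + 0.3481 + 0.0900 + 0.4225 = 1.8269

1.83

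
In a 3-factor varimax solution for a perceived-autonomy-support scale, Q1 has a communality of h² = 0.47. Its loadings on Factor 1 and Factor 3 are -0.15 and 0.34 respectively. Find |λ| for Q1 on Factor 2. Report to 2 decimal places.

Under orthogonal rotation h² = Σλ², so λ_Factor 2² = h² − (0.1381) = 0.47 − 0.1381 = 0.3319.
|λ| = √0.3319 = 0.5761.

0.58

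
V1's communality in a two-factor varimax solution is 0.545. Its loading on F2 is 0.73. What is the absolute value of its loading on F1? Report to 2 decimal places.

0.11

Under orthogonal rotation h² = Σλ², so λ_F1² = h² − (0.5329) = 0.545 − 0.5329 = 0.0121.
|λ| = √0.0121 = 0.1100.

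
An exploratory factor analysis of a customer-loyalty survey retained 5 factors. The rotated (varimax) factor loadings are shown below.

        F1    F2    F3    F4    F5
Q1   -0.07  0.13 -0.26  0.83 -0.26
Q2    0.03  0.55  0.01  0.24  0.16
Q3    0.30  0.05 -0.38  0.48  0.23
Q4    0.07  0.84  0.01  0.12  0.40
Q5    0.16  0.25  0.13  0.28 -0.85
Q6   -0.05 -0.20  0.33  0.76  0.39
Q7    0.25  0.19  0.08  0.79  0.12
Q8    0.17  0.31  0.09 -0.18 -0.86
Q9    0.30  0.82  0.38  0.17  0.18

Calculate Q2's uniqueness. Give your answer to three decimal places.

0.613

h² = 0.03² + 0.55² + 0.01² + 0.24² + 0.16² = 0.0009 + 0.3025 + 0.0001 + 0.0576 + 0.0256 = 0.3867
Uniqueness u² = 1 − h² = 1 − 0.3867 = 0.6133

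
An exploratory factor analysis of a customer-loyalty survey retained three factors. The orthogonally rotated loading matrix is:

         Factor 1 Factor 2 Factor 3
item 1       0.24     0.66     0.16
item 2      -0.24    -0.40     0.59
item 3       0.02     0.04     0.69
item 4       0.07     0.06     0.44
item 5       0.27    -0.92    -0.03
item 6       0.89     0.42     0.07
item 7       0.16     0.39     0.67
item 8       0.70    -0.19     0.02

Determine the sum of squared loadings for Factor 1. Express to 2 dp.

SS loadings for Factor 1 = 0.24² + (-0.24)² + 0.02² + 0.07² + 0.27² + 0.89² + 0.16² + 0.70² = 0.0576 + 0.0576 + 0.0004 + 0.0049 + 0.0729 + 0.7921 + 0.0256 + 0.4900 = 1.5011

1.50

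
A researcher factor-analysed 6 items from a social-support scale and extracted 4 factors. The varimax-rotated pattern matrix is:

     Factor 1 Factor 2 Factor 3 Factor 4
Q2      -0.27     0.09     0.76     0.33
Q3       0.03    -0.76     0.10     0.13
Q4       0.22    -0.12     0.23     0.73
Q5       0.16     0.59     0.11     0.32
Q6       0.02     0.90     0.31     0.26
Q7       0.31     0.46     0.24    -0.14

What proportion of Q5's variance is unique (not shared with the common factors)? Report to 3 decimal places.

h² = 0.16² + 0.59² + 0.11² + 0.32² = 0.0256 + 0.3481 + 0.0121 + 0.1024 = 0.4882
Uniqueness u² = 1 − h² = 1 − 0.4882 = 0.5118

0.512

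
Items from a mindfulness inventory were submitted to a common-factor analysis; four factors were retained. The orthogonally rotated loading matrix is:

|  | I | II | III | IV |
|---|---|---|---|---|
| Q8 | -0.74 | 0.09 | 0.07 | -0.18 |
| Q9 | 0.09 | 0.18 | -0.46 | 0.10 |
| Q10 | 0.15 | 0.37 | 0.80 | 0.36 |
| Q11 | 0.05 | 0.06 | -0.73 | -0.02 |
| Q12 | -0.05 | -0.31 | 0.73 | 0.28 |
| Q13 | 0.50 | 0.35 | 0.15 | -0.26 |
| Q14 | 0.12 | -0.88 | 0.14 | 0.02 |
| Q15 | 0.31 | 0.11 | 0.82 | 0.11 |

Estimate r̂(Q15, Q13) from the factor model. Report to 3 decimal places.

r̂ = Σ λ_i·λ_j across factors = (0.31)(0.50) + (0.11)(0.35) + (0.82)(0.15) + (0.11)(-0.26)
  = +0.1550 +0.0385 +0.1230 -0.0286 = 0.2879

0.288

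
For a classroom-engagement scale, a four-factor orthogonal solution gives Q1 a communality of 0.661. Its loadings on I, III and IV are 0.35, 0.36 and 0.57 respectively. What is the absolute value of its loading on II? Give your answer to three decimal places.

Under orthogonal rotation h² = Σλ², so λ_II² = h² − (0.5770) = 0.661 − 0.5770 = 0.0840.
|λ| = √0.0840 = 0.2898.

0.290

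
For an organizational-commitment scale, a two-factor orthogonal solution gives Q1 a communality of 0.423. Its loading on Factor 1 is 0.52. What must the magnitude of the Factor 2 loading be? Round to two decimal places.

0.39

Under orthogonal rotation h² = Σλ², so λ_Factor 2² = h² − (0.2704) = 0.423 − 0.2704 = 0.1526.
|λ| = √0.1526 = 0.3906.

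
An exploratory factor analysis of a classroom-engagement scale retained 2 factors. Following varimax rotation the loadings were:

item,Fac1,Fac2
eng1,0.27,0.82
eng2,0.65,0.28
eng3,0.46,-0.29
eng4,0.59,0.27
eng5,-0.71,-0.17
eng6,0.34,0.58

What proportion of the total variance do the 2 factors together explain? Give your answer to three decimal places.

0.491

Communalities: 0.7453, 0.5009, 0.2957, 0.4210, 0.5330, 0.4520; Σh² = 2.9479.
Total variance with 6 standardized items is 6, so the solution explains 2.9479/6 = 0.4913.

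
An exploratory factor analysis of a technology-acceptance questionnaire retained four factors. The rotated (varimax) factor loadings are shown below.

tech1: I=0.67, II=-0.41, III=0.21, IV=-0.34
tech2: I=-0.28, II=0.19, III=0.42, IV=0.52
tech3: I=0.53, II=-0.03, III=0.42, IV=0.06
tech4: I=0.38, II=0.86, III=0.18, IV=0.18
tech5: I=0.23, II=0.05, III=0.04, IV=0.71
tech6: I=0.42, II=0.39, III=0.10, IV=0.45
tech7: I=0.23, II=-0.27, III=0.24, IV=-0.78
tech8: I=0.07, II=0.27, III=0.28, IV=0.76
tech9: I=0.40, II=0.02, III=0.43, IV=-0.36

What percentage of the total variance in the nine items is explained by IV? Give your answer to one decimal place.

27.2%

SS loadings for IV = (-0.34)² + 0.52² + 0.06² + 0.18² + 0.71² + 0.45² + (-0.78)² + 0.76² + (-0.36)² = 2.4442
With 9 standardized items, total variance = 9. Proportion = 2.4442/9 = 0.2716 → 27.16%.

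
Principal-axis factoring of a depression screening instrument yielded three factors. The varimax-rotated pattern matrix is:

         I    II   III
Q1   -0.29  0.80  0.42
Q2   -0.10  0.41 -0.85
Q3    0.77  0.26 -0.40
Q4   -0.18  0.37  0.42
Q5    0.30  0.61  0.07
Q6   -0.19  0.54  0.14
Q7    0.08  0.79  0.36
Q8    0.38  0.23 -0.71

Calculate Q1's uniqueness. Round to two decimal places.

0.10

h² = (-0.29)² + 0.80² + 0.42² = 0.0841 + 0.6400 + 0.1764 = 0.9005
Uniqueness u² = 1 − h² = 1 − 0.9005 = 0.0995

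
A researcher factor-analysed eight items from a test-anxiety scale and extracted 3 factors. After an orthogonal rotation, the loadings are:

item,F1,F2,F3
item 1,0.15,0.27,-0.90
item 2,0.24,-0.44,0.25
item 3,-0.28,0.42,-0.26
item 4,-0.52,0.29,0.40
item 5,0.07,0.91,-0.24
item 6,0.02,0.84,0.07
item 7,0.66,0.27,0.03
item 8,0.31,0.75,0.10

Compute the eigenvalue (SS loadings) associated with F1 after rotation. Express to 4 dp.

SS loadings for F1 = 0.15² + 0.24² + (-0.28)² + (-0.52)² + 0.07² + 0.02² + 0.66² + 0.31² = 0.0225 + 0.0576 + 0.0784 + 0.2704 + 0.0049 + 0.0004 + 0.4356 + 0.0961 = 0.9659

0.9659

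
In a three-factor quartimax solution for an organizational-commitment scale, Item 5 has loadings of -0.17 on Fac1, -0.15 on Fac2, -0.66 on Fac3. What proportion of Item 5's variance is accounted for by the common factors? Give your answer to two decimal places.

h² = (-0.17)² + (-0.15)² + (-0.66)² = 0.0289 + 0.0225 + 0.4356 = 0.4870

0.49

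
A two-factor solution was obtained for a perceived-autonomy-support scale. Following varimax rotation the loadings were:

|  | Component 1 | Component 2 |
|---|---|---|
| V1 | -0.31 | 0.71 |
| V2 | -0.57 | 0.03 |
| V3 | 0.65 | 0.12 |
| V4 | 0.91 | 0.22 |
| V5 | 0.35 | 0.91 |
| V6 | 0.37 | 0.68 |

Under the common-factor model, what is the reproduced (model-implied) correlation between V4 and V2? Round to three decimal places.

-0.512

r̂ = Σ λ_i·λ_j across factors = (0.91)(-0.57) + (0.22)(0.03)
  = -0.5187 +0.0066 = -0.5121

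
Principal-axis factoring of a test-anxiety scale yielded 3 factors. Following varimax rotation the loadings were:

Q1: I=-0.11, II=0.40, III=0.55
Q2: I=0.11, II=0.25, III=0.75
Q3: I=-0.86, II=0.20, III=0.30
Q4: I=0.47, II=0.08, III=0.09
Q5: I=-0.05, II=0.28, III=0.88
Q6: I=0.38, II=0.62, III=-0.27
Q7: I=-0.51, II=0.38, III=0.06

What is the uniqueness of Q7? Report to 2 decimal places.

h² = (-0.51)² + 0.38² + 0.06² = 0.2601 + 0.1444 + 0.0036 = 0.4081
Uniqueness u² = 1 − h² = 1 − 0.4081 = 0.5919

0.59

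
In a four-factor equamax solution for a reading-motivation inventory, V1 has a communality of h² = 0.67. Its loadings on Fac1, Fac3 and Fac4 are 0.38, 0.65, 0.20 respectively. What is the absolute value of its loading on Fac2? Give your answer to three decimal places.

0.251

Under orthogonal rotation h² = Σλ², so λ_Fac2² = h² − (0.6069) = 0.67 − 0.6069 = 0.0631.
|λ| = √0.0631 = 0.2512.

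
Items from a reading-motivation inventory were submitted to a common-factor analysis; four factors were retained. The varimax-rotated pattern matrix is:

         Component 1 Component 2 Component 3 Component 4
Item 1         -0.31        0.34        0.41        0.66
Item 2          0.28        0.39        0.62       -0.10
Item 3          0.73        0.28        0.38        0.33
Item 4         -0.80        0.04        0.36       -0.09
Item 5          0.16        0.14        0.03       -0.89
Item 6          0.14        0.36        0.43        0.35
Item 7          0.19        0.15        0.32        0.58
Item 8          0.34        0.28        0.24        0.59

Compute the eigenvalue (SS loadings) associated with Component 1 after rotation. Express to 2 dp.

SS loadings for Component 1 = (-0.31)² + 0.28² + 0.73² + (-0.80)² + 0.16² + 0.14² + 0.19² + 0.34² = 0.0961 + 0.0784 + 0.5329 + 0.6400 + 0.0256 + 0.0196 + 0.0361 + 0.1156 = 1.5443

1.54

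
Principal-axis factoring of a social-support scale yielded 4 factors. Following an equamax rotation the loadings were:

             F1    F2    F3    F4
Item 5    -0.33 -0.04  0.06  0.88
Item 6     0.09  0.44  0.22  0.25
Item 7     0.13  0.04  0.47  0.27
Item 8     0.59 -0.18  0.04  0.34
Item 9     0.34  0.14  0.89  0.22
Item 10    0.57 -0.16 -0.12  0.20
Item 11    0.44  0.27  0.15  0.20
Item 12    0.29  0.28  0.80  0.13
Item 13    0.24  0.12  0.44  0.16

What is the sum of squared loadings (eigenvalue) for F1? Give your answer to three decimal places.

SS loadings for F1 = (-0.33)² + 0.09² + 0.13² + 0.59² + 0.34² + 0.57² + 0.44² + 0.29² + 0.24² = 0.1089 + 0.0081 + 0.0169 + 0.3481 + 0.1156 + 0.3249 + 0.1936 + 0.0841 + 0.0576 = 1.2578

1.258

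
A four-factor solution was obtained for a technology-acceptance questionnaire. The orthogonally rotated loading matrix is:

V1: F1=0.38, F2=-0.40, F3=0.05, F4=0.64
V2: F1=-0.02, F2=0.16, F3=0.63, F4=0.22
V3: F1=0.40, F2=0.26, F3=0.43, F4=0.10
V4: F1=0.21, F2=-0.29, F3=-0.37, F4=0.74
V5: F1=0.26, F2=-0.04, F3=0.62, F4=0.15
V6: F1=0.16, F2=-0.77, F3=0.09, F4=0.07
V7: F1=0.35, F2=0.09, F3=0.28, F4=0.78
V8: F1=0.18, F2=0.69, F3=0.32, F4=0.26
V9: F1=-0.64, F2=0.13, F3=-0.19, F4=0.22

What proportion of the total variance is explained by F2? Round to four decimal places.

SS loadings for F2 = (-0.40)² + 0.16² + 0.26² + (-0.29)² + (-0.04)² + (-0.77)² + 0.09² + 0.69² + 0.13² = 1.4329
Proportion of variance = 1.4329 / 9 = 0.1592.

0.1592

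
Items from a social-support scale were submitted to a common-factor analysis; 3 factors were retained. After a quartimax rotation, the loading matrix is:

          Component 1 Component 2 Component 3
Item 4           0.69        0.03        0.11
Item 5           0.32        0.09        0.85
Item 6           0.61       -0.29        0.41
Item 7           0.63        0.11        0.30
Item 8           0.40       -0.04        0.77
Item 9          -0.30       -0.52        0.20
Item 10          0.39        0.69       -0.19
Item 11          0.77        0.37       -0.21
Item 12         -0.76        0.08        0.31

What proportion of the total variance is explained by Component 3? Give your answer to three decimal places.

SS loadings for Component 3 = 0.11² + 0.85² + 0.41² + 0.30² + 0.77² + 0.20² + (-0.19)² + (-0.21)² + 0.31² = 1.8019
Proportion of variance = 1.8019 / 9 = 0.2002.

0.200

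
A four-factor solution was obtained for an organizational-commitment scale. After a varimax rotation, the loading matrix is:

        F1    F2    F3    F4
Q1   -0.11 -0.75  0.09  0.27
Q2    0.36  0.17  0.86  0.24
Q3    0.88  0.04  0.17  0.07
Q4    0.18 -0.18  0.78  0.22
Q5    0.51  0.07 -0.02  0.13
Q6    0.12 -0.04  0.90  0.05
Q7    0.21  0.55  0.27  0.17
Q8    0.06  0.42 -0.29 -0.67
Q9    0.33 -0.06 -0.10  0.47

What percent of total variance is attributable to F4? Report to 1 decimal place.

10.0%

SS loadings for F4 = 0.27² + 0.24² + 0.07² + 0.22² + 0.13² + 0.05² + 0.17² + (-0.67)² + 0.47² = 0.9019
With 9 standardized items, total variance = 9. Proportion = 0.9019/9 = 0.1002 → 10.02%.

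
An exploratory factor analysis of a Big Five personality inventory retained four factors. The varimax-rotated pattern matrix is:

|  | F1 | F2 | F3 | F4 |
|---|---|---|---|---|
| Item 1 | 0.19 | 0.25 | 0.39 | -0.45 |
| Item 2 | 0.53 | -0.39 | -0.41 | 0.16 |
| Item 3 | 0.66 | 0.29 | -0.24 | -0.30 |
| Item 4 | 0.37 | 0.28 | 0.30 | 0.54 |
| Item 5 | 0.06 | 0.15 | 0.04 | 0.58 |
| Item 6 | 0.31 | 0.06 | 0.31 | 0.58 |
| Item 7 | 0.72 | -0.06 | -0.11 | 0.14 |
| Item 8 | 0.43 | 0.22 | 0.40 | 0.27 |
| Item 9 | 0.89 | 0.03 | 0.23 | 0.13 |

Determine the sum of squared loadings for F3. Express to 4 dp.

0.7905

SS loadings for F3 = 0.39² + (-0.41)² + (-0.24)² + 0.30² + 0.04² + 0.31² + (-0.11)² + 0.40² + 0.23² = 0.1521 + 0.1681 + 0.0576 + 0.0900 + 0.0016 + 0.0961 + 0.0121 + 0.1600 + 0.0529 = 0.7905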